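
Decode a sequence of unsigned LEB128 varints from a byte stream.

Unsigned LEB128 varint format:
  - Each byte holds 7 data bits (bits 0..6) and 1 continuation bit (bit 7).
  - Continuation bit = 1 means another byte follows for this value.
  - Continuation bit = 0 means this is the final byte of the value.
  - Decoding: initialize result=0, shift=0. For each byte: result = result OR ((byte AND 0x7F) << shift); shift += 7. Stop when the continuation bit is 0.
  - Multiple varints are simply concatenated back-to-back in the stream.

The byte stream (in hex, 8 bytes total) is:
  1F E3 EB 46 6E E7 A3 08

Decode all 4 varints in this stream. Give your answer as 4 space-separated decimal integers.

Answer: 31 1160675 110 135655

Derivation:
  byte[0]=0x1F cont=0 payload=0x1F=31: acc |= 31<<0 -> acc=31 shift=7 [end]
Varint 1: bytes[0:1] = 1F -> value 31 (1 byte(s))
  byte[1]=0xE3 cont=1 payload=0x63=99: acc |= 99<<0 -> acc=99 shift=7
  byte[2]=0xEB cont=1 payload=0x6B=107: acc |= 107<<7 -> acc=13795 shift=14
  byte[3]=0x46 cont=0 payload=0x46=70: acc |= 70<<14 -> acc=1160675 shift=21 [end]
Varint 2: bytes[1:4] = E3 EB 46 -> value 1160675 (3 byte(s))
  byte[4]=0x6E cont=0 payload=0x6E=110: acc |= 110<<0 -> acc=110 shift=7 [end]
Varint 3: bytes[4:5] = 6E -> value 110 (1 byte(s))
  byte[5]=0xE7 cont=1 payload=0x67=103: acc |= 103<<0 -> acc=103 shift=7
  byte[6]=0xA3 cont=1 payload=0x23=35: acc |= 35<<7 -> acc=4583 shift=14
  byte[7]=0x08 cont=0 payload=0x08=8: acc |= 8<<14 -> acc=135655 shift=21 [end]
Varint 4: bytes[5:8] = E7 A3 08 -> value 135655 (3 byte(s))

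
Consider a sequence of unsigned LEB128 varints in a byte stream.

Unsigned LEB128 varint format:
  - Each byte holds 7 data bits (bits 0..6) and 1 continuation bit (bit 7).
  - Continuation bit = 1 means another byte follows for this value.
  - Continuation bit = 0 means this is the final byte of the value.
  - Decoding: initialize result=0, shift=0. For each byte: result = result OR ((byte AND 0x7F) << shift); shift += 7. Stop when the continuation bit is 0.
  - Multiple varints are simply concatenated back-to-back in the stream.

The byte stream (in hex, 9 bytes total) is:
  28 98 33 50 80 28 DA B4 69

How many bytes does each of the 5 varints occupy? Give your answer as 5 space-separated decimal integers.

  byte[0]=0x28 cont=0 payload=0x28=40: acc |= 40<<0 -> acc=40 shift=7 [end]
Varint 1: bytes[0:1] = 28 -> value 40 (1 byte(s))
  byte[1]=0x98 cont=1 payload=0x18=24: acc |= 24<<0 -> acc=24 shift=7
  byte[2]=0x33 cont=0 payload=0x33=51: acc |= 51<<7 -> acc=6552 shift=14 [end]
Varint 2: bytes[1:3] = 98 33 -> value 6552 (2 byte(s))
  byte[3]=0x50 cont=0 payload=0x50=80: acc |= 80<<0 -> acc=80 shift=7 [end]
Varint 3: bytes[3:4] = 50 -> value 80 (1 byte(s))
  byte[4]=0x80 cont=1 payload=0x00=0: acc |= 0<<0 -> acc=0 shift=7
  byte[5]=0x28 cont=0 payload=0x28=40: acc |= 40<<7 -> acc=5120 shift=14 [end]
Varint 4: bytes[4:6] = 80 28 -> value 5120 (2 byte(s))
  byte[6]=0xDA cont=1 payload=0x5A=90: acc |= 90<<0 -> acc=90 shift=7
  byte[7]=0xB4 cont=1 payload=0x34=52: acc |= 52<<7 -> acc=6746 shift=14
  byte[8]=0x69 cont=0 payload=0x69=105: acc |= 105<<14 -> acc=1727066 shift=21 [end]
Varint 5: bytes[6:9] = DA B4 69 -> value 1727066 (3 byte(s))

Answer: 1 2 1 2 3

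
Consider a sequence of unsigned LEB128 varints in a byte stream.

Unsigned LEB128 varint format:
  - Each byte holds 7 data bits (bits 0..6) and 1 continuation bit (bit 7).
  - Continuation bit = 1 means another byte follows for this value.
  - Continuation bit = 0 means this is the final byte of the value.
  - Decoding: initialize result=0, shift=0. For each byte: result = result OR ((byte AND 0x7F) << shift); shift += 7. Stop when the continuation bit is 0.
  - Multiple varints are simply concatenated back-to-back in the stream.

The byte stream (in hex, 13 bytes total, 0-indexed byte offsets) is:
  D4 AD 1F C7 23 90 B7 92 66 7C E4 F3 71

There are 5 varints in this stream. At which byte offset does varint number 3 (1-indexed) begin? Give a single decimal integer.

Answer: 5

Derivation:
  byte[0]=0xD4 cont=1 payload=0x54=84: acc |= 84<<0 -> acc=84 shift=7
  byte[1]=0xAD cont=1 payload=0x2D=45: acc |= 45<<7 -> acc=5844 shift=14
  byte[2]=0x1F cont=0 payload=0x1F=31: acc |= 31<<14 -> acc=513748 shift=21 [end]
Varint 1: bytes[0:3] = D4 AD 1F -> value 513748 (3 byte(s))
  byte[3]=0xC7 cont=1 payload=0x47=71: acc |= 71<<0 -> acc=71 shift=7
  byte[4]=0x23 cont=0 payload=0x23=35: acc |= 35<<7 -> acc=4551 shift=14 [end]
Varint 2: bytes[3:5] = C7 23 -> value 4551 (2 byte(s))
  byte[5]=0x90 cont=1 payload=0x10=16: acc |= 16<<0 -> acc=16 shift=7
  byte[6]=0xB7 cont=1 payload=0x37=55: acc |= 55<<7 -> acc=7056 shift=14
  byte[7]=0x92 cont=1 payload=0x12=18: acc |= 18<<14 -> acc=301968 shift=21
  byte[8]=0x66 cont=0 payload=0x66=102: acc |= 102<<21 -> acc=214211472 shift=28 [end]
Varint 3: bytes[5:9] = 90 B7 92 66 -> value 214211472 (4 byte(s))
  byte[9]=0x7C cont=0 payload=0x7C=124: acc |= 124<<0 -> acc=124 shift=7 [end]
Varint 4: bytes[9:10] = 7C -> value 124 (1 byte(s))
  byte[10]=0xE4 cont=1 payload=0x64=100: acc |= 100<<0 -> acc=100 shift=7
  byte[11]=0xF3 cont=1 payload=0x73=115: acc |= 115<<7 -> acc=14820 shift=14
  byte[12]=0x71 cont=0 payload=0x71=113: acc |= 113<<14 -> acc=1866212 shift=21 [end]
Varint 5: bytes[10:13] = E4 F3 71 -> value 1866212 (3 byte(s))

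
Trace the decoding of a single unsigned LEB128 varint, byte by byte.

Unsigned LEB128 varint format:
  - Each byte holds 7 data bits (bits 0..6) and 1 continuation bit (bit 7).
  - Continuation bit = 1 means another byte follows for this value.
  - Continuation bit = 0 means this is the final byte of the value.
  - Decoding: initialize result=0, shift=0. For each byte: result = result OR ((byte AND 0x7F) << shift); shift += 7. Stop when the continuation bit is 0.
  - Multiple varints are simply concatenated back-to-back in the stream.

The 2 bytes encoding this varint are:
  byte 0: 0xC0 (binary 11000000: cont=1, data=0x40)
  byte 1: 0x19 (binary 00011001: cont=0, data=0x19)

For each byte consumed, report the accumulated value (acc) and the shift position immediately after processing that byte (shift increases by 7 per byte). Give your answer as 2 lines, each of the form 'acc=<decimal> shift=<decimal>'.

byte 0=0xC0: payload=0x40=64, contrib = 64<<0 = 64; acc -> 64, shift -> 7
byte 1=0x19: payload=0x19=25, contrib = 25<<7 = 3200; acc -> 3264, shift -> 14

Answer: acc=64 shift=7
acc=3264 shift=14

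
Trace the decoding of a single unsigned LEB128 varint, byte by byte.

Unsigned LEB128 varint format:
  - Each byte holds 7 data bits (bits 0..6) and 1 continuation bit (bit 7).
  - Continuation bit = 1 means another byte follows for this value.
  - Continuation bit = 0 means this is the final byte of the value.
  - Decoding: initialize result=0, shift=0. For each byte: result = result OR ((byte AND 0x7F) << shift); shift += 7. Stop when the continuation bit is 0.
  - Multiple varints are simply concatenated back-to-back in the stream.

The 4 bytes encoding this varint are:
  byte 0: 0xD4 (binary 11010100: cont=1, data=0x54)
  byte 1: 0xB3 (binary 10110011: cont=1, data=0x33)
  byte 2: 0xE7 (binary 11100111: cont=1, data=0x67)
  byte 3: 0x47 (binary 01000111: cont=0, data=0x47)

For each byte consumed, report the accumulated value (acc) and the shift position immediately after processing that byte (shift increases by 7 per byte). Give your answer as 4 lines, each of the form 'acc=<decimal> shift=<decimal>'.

byte 0=0xD4: payload=0x54=84, contrib = 84<<0 = 84; acc -> 84, shift -> 7
byte 1=0xB3: payload=0x33=51, contrib = 51<<7 = 6528; acc -> 6612, shift -> 14
byte 2=0xE7: payload=0x67=103, contrib = 103<<14 = 1687552; acc -> 1694164, shift -> 21
byte 3=0x47: payload=0x47=71, contrib = 71<<21 = 148897792; acc -> 150591956, shift -> 28

Answer: acc=84 shift=7
acc=6612 shift=14
acc=1694164 shift=21
acc=150591956 shift=28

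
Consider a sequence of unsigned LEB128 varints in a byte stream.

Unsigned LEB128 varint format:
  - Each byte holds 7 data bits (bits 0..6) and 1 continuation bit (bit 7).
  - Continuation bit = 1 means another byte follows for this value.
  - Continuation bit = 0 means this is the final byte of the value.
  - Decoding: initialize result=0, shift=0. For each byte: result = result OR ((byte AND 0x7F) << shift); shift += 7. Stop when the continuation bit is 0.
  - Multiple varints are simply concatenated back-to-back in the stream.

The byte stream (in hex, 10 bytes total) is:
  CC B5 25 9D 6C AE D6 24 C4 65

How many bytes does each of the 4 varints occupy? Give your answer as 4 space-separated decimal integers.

  byte[0]=0xCC cont=1 payload=0x4C=76: acc |= 76<<0 -> acc=76 shift=7
  byte[1]=0xB5 cont=1 payload=0x35=53: acc |= 53<<7 -> acc=6860 shift=14
  byte[2]=0x25 cont=0 payload=0x25=37: acc |= 37<<14 -> acc=613068 shift=21 [end]
Varint 1: bytes[0:3] = CC B5 25 -> value 613068 (3 byte(s))
  byte[3]=0x9D cont=1 payload=0x1D=29: acc |= 29<<0 -> acc=29 shift=7
  byte[4]=0x6C cont=0 payload=0x6C=108: acc |= 108<<7 -> acc=13853 shift=14 [end]
Varint 2: bytes[3:5] = 9D 6C -> value 13853 (2 byte(s))
  byte[5]=0xAE cont=1 payload=0x2E=46: acc |= 46<<0 -> acc=46 shift=7
  byte[6]=0xD6 cont=1 payload=0x56=86: acc |= 86<<7 -> acc=11054 shift=14
  byte[7]=0x24 cont=0 payload=0x24=36: acc |= 36<<14 -> acc=600878 shift=21 [end]
Varint 3: bytes[5:8] = AE D6 24 -> value 600878 (3 byte(s))
  byte[8]=0xC4 cont=1 payload=0x44=68: acc |= 68<<0 -> acc=68 shift=7
  byte[9]=0x65 cont=0 payload=0x65=101: acc |= 101<<7 -> acc=12996 shift=14 [end]
Varint 4: bytes[8:10] = C4 65 -> value 12996 (2 byte(s))

Answer: 3 2 3 2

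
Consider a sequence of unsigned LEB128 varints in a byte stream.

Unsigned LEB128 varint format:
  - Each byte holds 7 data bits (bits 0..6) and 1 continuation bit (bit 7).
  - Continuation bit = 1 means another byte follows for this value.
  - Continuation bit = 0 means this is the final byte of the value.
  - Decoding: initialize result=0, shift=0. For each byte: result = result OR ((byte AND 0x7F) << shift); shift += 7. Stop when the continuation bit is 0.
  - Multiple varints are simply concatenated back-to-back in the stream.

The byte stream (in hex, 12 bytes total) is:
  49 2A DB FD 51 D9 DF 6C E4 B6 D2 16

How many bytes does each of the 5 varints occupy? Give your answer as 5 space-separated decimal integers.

  byte[0]=0x49 cont=0 payload=0x49=73: acc |= 73<<0 -> acc=73 shift=7 [end]
Varint 1: bytes[0:1] = 49 -> value 73 (1 byte(s))
  byte[1]=0x2A cont=0 payload=0x2A=42: acc |= 42<<0 -> acc=42 shift=7 [end]
Varint 2: bytes[1:2] = 2A -> value 42 (1 byte(s))
  byte[2]=0xDB cont=1 payload=0x5B=91: acc |= 91<<0 -> acc=91 shift=7
  byte[3]=0xFD cont=1 payload=0x7D=125: acc |= 125<<7 -> acc=16091 shift=14
  byte[4]=0x51 cont=0 payload=0x51=81: acc |= 81<<14 -> acc=1343195 shift=21 [end]
Varint 3: bytes[2:5] = DB FD 51 -> value 1343195 (3 byte(s))
  byte[5]=0xD9 cont=1 payload=0x59=89: acc |= 89<<0 -> acc=89 shift=7
  byte[6]=0xDF cont=1 payload=0x5F=95: acc |= 95<<7 -> acc=12249 shift=14
  byte[7]=0x6C cont=0 payload=0x6C=108: acc |= 108<<14 -> acc=1781721 shift=21 [end]
Varint 4: bytes[5:8] = D9 DF 6C -> value 1781721 (3 byte(s))
  byte[8]=0xE4 cont=1 payload=0x64=100: acc |= 100<<0 -> acc=100 shift=7
  byte[9]=0xB6 cont=1 payload=0x36=54: acc |= 54<<7 -> acc=7012 shift=14
  byte[10]=0xD2 cont=1 payload=0x52=82: acc |= 82<<14 -> acc=1350500 shift=21
  byte[11]=0x16 cont=0 payload=0x16=22: acc |= 22<<21 -> acc=47487844 shift=28 [end]
Varint 5: bytes[8:12] = E4 B6 D2 16 -> value 47487844 (4 byte(s))

Answer: 1 1 3 3 4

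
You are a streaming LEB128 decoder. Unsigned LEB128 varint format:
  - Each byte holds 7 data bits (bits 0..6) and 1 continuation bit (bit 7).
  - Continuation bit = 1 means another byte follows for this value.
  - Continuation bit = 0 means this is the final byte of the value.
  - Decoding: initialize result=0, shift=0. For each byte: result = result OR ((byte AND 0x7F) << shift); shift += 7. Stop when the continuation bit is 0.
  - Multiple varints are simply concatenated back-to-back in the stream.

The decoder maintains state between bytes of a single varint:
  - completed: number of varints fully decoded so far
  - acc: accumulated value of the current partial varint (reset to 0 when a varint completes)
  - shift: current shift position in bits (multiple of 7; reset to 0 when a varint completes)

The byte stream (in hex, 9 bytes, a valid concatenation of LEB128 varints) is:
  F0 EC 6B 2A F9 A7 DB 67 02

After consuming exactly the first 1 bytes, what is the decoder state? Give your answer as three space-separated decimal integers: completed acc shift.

byte[0]=0xF0 cont=1 payload=0x70: acc |= 112<<0 -> completed=0 acc=112 shift=7

Answer: 0 112 7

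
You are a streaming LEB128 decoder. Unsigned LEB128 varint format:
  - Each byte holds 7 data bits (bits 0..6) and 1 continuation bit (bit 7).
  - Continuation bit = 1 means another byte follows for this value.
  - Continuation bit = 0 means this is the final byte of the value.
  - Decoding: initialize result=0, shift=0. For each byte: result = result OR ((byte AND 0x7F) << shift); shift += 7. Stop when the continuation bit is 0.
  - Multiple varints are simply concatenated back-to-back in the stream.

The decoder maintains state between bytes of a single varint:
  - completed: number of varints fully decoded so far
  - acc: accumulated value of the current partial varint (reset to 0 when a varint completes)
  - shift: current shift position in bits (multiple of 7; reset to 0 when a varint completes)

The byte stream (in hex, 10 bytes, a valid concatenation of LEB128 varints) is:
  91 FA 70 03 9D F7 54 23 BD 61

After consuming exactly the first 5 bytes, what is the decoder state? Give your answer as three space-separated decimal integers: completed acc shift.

Answer: 2 29 7

Derivation:
byte[0]=0x91 cont=1 payload=0x11: acc |= 17<<0 -> completed=0 acc=17 shift=7
byte[1]=0xFA cont=1 payload=0x7A: acc |= 122<<7 -> completed=0 acc=15633 shift=14
byte[2]=0x70 cont=0 payload=0x70: varint #1 complete (value=1850641); reset -> completed=1 acc=0 shift=0
byte[3]=0x03 cont=0 payload=0x03: varint #2 complete (value=3); reset -> completed=2 acc=0 shift=0
byte[4]=0x9D cont=1 payload=0x1D: acc |= 29<<0 -> completed=2 acc=29 shift=7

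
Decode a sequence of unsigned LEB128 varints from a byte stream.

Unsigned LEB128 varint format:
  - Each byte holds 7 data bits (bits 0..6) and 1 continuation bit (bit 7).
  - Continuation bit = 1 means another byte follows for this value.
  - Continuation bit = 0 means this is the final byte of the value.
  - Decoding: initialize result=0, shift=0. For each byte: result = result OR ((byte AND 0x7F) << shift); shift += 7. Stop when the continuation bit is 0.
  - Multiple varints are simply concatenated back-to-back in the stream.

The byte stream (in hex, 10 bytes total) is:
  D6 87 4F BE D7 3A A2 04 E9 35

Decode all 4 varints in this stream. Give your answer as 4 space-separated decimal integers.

  byte[0]=0xD6 cont=1 payload=0x56=86: acc |= 86<<0 -> acc=86 shift=7
  byte[1]=0x87 cont=1 payload=0x07=7: acc |= 7<<7 -> acc=982 shift=14
  byte[2]=0x4F cont=0 payload=0x4F=79: acc |= 79<<14 -> acc=1295318 shift=21 [end]
Varint 1: bytes[0:3] = D6 87 4F -> value 1295318 (3 byte(s))
  byte[3]=0xBE cont=1 payload=0x3E=62: acc |= 62<<0 -> acc=62 shift=7
  byte[4]=0xD7 cont=1 payload=0x57=87: acc |= 87<<7 -> acc=11198 shift=14
  byte[5]=0x3A cont=0 payload=0x3A=58: acc |= 58<<14 -> acc=961470 shift=21 [end]
Varint 2: bytes[3:6] = BE D7 3A -> value 961470 (3 byte(s))
  byte[6]=0xA2 cont=1 payload=0x22=34: acc |= 34<<0 -> acc=34 shift=7
  byte[7]=0x04 cont=0 payload=0x04=4: acc |= 4<<7 -> acc=546 shift=14 [end]
Varint 3: bytes[6:8] = A2 04 -> value 546 (2 byte(s))
  byte[8]=0xE9 cont=1 payload=0x69=105: acc |= 105<<0 -> acc=105 shift=7
  byte[9]=0x35 cont=0 payload=0x35=53: acc |= 53<<7 -> acc=6889 shift=14 [end]
Varint 4: bytes[8:10] = E9 35 -> value 6889 (2 byte(s))

Answer: 1295318 961470 546 6889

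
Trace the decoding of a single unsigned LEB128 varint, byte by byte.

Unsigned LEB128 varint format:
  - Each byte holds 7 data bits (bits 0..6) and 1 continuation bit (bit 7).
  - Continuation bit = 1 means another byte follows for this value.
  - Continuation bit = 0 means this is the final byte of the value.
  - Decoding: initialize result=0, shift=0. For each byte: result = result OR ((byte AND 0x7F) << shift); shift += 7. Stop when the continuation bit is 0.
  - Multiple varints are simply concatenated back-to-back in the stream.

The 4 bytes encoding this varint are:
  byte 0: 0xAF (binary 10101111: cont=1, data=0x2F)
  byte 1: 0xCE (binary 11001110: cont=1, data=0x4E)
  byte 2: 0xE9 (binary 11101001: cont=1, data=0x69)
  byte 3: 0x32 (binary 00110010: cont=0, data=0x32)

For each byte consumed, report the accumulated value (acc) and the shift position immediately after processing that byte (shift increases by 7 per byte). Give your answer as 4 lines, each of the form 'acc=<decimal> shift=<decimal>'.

byte 0=0xAF: payload=0x2F=47, contrib = 47<<0 = 47; acc -> 47, shift -> 7
byte 1=0xCE: payload=0x4E=78, contrib = 78<<7 = 9984; acc -> 10031, shift -> 14
byte 2=0xE9: payload=0x69=105, contrib = 105<<14 = 1720320; acc -> 1730351, shift -> 21
byte 3=0x32: payload=0x32=50, contrib = 50<<21 = 104857600; acc -> 106587951, shift -> 28

Answer: acc=47 shift=7
acc=10031 shift=14
acc=1730351 shift=21
acc=106587951 shift=28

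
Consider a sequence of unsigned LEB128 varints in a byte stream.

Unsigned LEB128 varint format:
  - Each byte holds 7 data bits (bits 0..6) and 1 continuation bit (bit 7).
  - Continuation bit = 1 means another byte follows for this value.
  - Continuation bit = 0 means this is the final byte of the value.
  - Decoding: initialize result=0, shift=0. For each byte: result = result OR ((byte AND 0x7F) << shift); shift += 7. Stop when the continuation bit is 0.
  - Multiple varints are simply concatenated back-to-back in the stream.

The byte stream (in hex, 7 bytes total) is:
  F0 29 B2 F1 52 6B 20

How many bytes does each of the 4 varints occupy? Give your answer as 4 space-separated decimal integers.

Answer: 2 3 1 1

Derivation:
  byte[0]=0xF0 cont=1 payload=0x70=112: acc |= 112<<0 -> acc=112 shift=7
  byte[1]=0x29 cont=0 payload=0x29=41: acc |= 41<<7 -> acc=5360 shift=14 [end]
Varint 1: bytes[0:2] = F0 29 -> value 5360 (2 byte(s))
  byte[2]=0xB2 cont=1 payload=0x32=50: acc |= 50<<0 -> acc=50 shift=7
  byte[3]=0xF1 cont=1 payload=0x71=113: acc |= 113<<7 -> acc=14514 shift=14
  byte[4]=0x52 cont=0 payload=0x52=82: acc |= 82<<14 -> acc=1358002 shift=21 [end]
Varint 2: bytes[2:5] = B2 F1 52 -> value 1358002 (3 byte(s))
  byte[5]=0x6B cont=0 payload=0x6B=107: acc |= 107<<0 -> acc=107 shift=7 [end]
Varint 3: bytes[5:6] = 6B -> value 107 (1 byte(s))
  byte[6]=0x20 cont=0 payload=0x20=32: acc |= 32<<0 -> acc=32 shift=7 [end]
Varint 4: bytes[6:7] = 20 -> value 32 (1 byte(s))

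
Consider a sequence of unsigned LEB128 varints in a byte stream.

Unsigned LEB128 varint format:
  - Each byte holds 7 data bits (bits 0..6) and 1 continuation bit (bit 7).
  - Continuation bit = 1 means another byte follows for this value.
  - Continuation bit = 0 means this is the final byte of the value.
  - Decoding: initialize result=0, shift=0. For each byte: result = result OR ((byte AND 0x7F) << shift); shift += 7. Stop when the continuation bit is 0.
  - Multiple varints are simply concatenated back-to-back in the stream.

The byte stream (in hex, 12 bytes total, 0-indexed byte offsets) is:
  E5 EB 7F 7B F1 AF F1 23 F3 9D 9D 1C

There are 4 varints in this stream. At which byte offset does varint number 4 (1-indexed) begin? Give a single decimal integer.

Answer: 8

Derivation:
  byte[0]=0xE5 cont=1 payload=0x65=101: acc |= 101<<0 -> acc=101 shift=7
  byte[1]=0xEB cont=1 payload=0x6B=107: acc |= 107<<7 -> acc=13797 shift=14
  byte[2]=0x7F cont=0 payload=0x7F=127: acc |= 127<<14 -> acc=2094565 shift=21 [end]
Varint 1: bytes[0:3] = E5 EB 7F -> value 2094565 (3 byte(s))
  byte[3]=0x7B cont=0 payload=0x7B=123: acc |= 123<<0 -> acc=123 shift=7 [end]
Varint 2: bytes[3:4] = 7B -> value 123 (1 byte(s))
  byte[4]=0xF1 cont=1 payload=0x71=113: acc |= 113<<0 -> acc=113 shift=7
  byte[5]=0xAF cont=1 payload=0x2F=47: acc |= 47<<7 -> acc=6129 shift=14
  byte[6]=0xF1 cont=1 payload=0x71=113: acc |= 113<<14 -> acc=1857521 shift=21
  byte[7]=0x23 cont=0 payload=0x23=35: acc |= 35<<21 -> acc=75257841 shift=28 [end]
Varint 3: bytes[4:8] = F1 AF F1 23 -> value 75257841 (4 byte(s))
  byte[8]=0xF3 cont=1 payload=0x73=115: acc |= 115<<0 -> acc=115 shift=7
  byte[9]=0x9D cont=1 payload=0x1D=29: acc |= 29<<7 -> acc=3827 shift=14
  byte[10]=0x9D cont=1 payload=0x1D=29: acc |= 29<<14 -> acc=478963 shift=21
  byte[11]=0x1C cont=0 payload=0x1C=28: acc |= 28<<21 -> acc=59199219 shift=28 [end]
Varint 4: bytes[8:12] = F3 9D 9D 1C -> value 59199219 (4 byte(s))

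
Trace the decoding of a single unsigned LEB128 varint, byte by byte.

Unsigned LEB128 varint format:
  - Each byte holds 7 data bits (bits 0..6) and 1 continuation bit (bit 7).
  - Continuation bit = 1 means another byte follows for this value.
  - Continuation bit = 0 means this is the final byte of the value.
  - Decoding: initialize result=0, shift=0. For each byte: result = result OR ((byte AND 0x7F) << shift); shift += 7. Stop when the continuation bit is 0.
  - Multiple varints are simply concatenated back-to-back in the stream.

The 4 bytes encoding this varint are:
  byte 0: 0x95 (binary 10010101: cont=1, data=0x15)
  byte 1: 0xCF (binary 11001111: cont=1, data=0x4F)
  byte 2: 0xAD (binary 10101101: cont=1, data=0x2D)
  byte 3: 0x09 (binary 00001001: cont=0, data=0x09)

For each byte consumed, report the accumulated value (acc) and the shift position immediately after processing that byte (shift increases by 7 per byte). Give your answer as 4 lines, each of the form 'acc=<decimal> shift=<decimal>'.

byte 0=0x95: payload=0x15=21, contrib = 21<<0 = 21; acc -> 21, shift -> 7
byte 1=0xCF: payload=0x4F=79, contrib = 79<<7 = 10112; acc -> 10133, shift -> 14
byte 2=0xAD: payload=0x2D=45, contrib = 45<<14 = 737280; acc -> 747413, shift -> 21
byte 3=0x09: payload=0x09=9, contrib = 9<<21 = 18874368; acc -> 19621781, shift -> 28

Answer: acc=21 shift=7
acc=10133 shift=14
acc=747413 shift=21
acc=19621781 shift=28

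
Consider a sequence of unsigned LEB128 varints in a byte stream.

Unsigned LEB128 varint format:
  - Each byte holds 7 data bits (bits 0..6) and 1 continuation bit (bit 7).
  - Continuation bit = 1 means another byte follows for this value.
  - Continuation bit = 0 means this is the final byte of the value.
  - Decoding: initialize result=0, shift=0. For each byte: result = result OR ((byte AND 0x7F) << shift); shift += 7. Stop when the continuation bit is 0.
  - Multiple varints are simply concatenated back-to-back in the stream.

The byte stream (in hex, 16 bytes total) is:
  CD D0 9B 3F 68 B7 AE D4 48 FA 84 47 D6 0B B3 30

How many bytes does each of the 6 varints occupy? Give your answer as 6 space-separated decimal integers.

Answer: 4 1 4 3 2 2

Derivation:
  byte[0]=0xCD cont=1 payload=0x4D=77: acc |= 77<<0 -> acc=77 shift=7
  byte[1]=0xD0 cont=1 payload=0x50=80: acc |= 80<<7 -> acc=10317 shift=14
  byte[2]=0x9B cont=1 payload=0x1B=27: acc |= 27<<14 -> acc=452685 shift=21
  byte[3]=0x3F cont=0 payload=0x3F=63: acc |= 63<<21 -> acc=132573261 shift=28 [end]
Varint 1: bytes[0:4] = CD D0 9B 3F -> value 132573261 (4 byte(s))
  byte[4]=0x68 cont=0 payload=0x68=104: acc |= 104<<0 -> acc=104 shift=7 [end]
Varint 2: bytes[4:5] = 68 -> value 104 (1 byte(s))
  byte[5]=0xB7 cont=1 payload=0x37=55: acc |= 55<<0 -> acc=55 shift=7
  byte[6]=0xAE cont=1 payload=0x2E=46: acc |= 46<<7 -> acc=5943 shift=14
  byte[7]=0xD4 cont=1 payload=0x54=84: acc |= 84<<14 -> acc=1382199 shift=21
  byte[8]=0x48 cont=0 payload=0x48=72: acc |= 72<<21 -> acc=152377143 shift=28 [end]
Varint 3: bytes[5:9] = B7 AE D4 48 -> value 152377143 (4 byte(s))
  byte[9]=0xFA cont=1 payload=0x7A=122: acc |= 122<<0 -> acc=122 shift=7
  byte[10]=0x84 cont=1 payload=0x04=4: acc |= 4<<7 -> acc=634 shift=14
  byte[11]=0x47 cont=0 payload=0x47=71: acc |= 71<<14 -> acc=1163898 shift=21 [end]
Varint 4: bytes[9:12] = FA 84 47 -> value 1163898 (3 byte(s))
  byte[12]=0xD6 cont=1 payload=0x56=86: acc |= 86<<0 -> acc=86 shift=7
  byte[13]=0x0B cont=0 payload=0x0B=11: acc |= 11<<7 -> acc=1494 shift=14 [end]
Varint 5: bytes[12:14] = D6 0B -> value 1494 (2 byte(s))
  byte[14]=0xB3 cont=1 payload=0x33=51: acc |= 51<<0 -> acc=51 shift=7
  byte[15]=0x30 cont=0 payload=0x30=48: acc |= 48<<7 -> acc=6195 shift=14 [end]
Varint 6: bytes[14:16] = B3 30 -> value 6195 (2 byte(s))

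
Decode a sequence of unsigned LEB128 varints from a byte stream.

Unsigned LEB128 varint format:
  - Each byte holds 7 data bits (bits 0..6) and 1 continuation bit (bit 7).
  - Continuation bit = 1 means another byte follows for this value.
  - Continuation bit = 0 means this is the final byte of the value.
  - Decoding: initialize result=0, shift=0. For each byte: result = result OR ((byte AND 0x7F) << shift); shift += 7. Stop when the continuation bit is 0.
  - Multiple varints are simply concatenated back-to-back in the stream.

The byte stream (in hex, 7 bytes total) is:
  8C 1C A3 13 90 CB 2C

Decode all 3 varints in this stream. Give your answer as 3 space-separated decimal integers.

Answer: 3596 2467 730512

Derivation:
  byte[0]=0x8C cont=1 payload=0x0C=12: acc |= 12<<0 -> acc=12 shift=7
  byte[1]=0x1C cont=0 payload=0x1C=28: acc |= 28<<7 -> acc=3596 shift=14 [end]
Varint 1: bytes[0:2] = 8C 1C -> value 3596 (2 byte(s))
  byte[2]=0xA3 cont=1 payload=0x23=35: acc |= 35<<0 -> acc=35 shift=7
  byte[3]=0x13 cont=0 payload=0x13=19: acc |= 19<<7 -> acc=2467 shift=14 [end]
Varint 2: bytes[2:4] = A3 13 -> value 2467 (2 byte(s))
  byte[4]=0x90 cont=1 payload=0x10=16: acc |= 16<<0 -> acc=16 shift=7
  byte[5]=0xCB cont=1 payload=0x4B=75: acc |= 75<<7 -> acc=9616 shift=14
  byte[6]=0x2C cont=0 payload=0x2C=44: acc |= 44<<14 -> acc=730512 shift=21 [end]
Varint 3: bytes[4:7] = 90 CB 2C -> value 730512 (3 byte(s))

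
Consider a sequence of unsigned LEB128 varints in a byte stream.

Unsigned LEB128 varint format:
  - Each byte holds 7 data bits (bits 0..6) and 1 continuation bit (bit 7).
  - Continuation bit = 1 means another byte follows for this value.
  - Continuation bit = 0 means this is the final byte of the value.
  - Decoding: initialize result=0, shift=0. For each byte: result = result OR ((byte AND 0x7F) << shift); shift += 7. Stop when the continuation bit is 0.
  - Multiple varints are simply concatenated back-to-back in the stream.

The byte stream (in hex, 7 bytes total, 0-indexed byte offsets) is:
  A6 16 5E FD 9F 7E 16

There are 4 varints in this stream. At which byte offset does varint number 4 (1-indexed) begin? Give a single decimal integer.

Answer: 6

Derivation:
  byte[0]=0xA6 cont=1 payload=0x26=38: acc |= 38<<0 -> acc=38 shift=7
  byte[1]=0x16 cont=0 payload=0x16=22: acc |= 22<<7 -> acc=2854 shift=14 [end]
Varint 1: bytes[0:2] = A6 16 -> value 2854 (2 byte(s))
  byte[2]=0x5E cont=0 payload=0x5E=94: acc |= 94<<0 -> acc=94 shift=7 [end]
Varint 2: bytes[2:3] = 5E -> value 94 (1 byte(s))
  byte[3]=0xFD cont=1 payload=0x7D=125: acc |= 125<<0 -> acc=125 shift=7
  byte[4]=0x9F cont=1 payload=0x1F=31: acc |= 31<<7 -> acc=4093 shift=14
  byte[5]=0x7E cont=0 payload=0x7E=126: acc |= 126<<14 -> acc=2068477 shift=21 [end]
Varint 3: bytes[3:6] = FD 9F 7E -> value 2068477 (3 byte(s))
  byte[6]=0x16 cont=0 payload=0x16=22: acc |= 22<<0 -> acc=22 shift=7 [end]
Varint 4: bytes[6:7] = 16 -> value 22 (1 byte(s))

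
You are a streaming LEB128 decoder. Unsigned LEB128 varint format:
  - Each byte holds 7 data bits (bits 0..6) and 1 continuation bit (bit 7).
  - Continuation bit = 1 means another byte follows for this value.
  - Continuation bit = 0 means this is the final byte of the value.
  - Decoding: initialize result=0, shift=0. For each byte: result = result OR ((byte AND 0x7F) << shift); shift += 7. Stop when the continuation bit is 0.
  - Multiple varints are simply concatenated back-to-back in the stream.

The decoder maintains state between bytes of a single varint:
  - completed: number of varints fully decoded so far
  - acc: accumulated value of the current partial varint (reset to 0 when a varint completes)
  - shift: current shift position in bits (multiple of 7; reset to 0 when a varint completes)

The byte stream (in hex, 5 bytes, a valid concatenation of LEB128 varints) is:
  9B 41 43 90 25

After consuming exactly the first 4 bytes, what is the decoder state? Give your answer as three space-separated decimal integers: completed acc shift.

byte[0]=0x9B cont=1 payload=0x1B: acc |= 27<<0 -> completed=0 acc=27 shift=7
byte[1]=0x41 cont=0 payload=0x41: varint #1 complete (value=8347); reset -> completed=1 acc=0 shift=0
byte[2]=0x43 cont=0 payload=0x43: varint #2 complete (value=67); reset -> completed=2 acc=0 shift=0
byte[3]=0x90 cont=1 payload=0x10: acc |= 16<<0 -> completed=2 acc=16 shift=7

Answer: 2 16 7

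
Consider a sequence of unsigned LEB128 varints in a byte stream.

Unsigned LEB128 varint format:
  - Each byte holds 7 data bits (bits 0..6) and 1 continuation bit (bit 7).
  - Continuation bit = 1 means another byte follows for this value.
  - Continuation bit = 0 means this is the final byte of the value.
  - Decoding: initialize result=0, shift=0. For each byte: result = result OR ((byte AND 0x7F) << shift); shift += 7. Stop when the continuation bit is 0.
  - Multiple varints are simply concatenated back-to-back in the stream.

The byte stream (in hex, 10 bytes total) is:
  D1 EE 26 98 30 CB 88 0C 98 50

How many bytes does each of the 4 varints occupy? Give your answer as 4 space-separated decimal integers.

  byte[0]=0xD1 cont=1 payload=0x51=81: acc |= 81<<0 -> acc=81 shift=7
  byte[1]=0xEE cont=1 payload=0x6E=110: acc |= 110<<7 -> acc=14161 shift=14
  byte[2]=0x26 cont=0 payload=0x26=38: acc |= 38<<14 -> acc=636753 shift=21 [end]
Varint 1: bytes[0:3] = D1 EE 26 -> value 636753 (3 byte(s))
  byte[3]=0x98 cont=1 payload=0x18=24: acc |= 24<<0 -> acc=24 shift=7
  byte[4]=0x30 cont=0 payload=0x30=48: acc |= 48<<7 -> acc=6168 shift=14 [end]
Varint 2: bytes[3:5] = 98 30 -> value 6168 (2 byte(s))
  byte[5]=0xCB cont=1 payload=0x4B=75: acc |= 75<<0 -> acc=75 shift=7
  byte[6]=0x88 cont=1 payload=0x08=8: acc |= 8<<7 -> acc=1099 shift=14
  byte[7]=0x0C cont=0 payload=0x0C=12: acc |= 12<<14 -> acc=197707 shift=21 [end]
Varint 3: bytes[5:8] = CB 88 0C -> value 197707 (3 byte(s))
  byte[8]=0x98 cont=1 payload=0x18=24: acc |= 24<<0 -> acc=24 shift=7
  byte[9]=0x50 cont=0 payload=0x50=80: acc |= 80<<7 -> acc=10264 shift=14 [end]
Varint 4: bytes[8:10] = 98 50 -> value 10264 (2 byte(s))

Answer: 3 2 3 2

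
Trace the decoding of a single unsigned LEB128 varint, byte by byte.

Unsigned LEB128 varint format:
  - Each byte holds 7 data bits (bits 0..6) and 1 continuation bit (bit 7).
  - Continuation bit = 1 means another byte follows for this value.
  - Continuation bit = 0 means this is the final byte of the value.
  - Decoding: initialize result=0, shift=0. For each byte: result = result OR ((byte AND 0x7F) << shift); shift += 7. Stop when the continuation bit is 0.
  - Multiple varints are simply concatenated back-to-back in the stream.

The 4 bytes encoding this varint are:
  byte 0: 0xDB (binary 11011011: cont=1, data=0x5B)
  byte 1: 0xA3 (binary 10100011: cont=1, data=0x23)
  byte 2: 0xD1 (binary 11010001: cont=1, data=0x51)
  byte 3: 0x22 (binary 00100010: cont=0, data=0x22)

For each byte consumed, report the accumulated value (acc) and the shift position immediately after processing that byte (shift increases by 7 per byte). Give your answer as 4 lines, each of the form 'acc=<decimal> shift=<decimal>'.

Answer: acc=91 shift=7
acc=4571 shift=14
acc=1331675 shift=21
acc=72634843 shift=28

Derivation:
byte 0=0xDB: payload=0x5B=91, contrib = 91<<0 = 91; acc -> 91, shift -> 7
byte 1=0xA3: payload=0x23=35, contrib = 35<<7 = 4480; acc -> 4571, shift -> 14
byte 2=0xD1: payload=0x51=81, contrib = 81<<14 = 1327104; acc -> 1331675, shift -> 21
byte 3=0x22: payload=0x22=34, contrib = 34<<21 = 71303168; acc -> 72634843, shift -> 28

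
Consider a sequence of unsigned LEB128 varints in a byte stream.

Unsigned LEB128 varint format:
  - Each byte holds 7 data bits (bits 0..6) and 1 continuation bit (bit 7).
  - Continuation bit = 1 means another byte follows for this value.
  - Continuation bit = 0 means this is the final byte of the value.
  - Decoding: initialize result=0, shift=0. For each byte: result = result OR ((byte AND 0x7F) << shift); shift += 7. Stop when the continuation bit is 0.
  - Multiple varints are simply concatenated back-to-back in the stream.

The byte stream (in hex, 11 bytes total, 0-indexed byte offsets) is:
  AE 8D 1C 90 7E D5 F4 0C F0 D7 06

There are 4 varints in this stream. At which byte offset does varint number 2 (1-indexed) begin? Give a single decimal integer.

Answer: 3

Derivation:
  byte[0]=0xAE cont=1 payload=0x2E=46: acc |= 46<<0 -> acc=46 shift=7
  byte[1]=0x8D cont=1 payload=0x0D=13: acc |= 13<<7 -> acc=1710 shift=14
  byte[2]=0x1C cont=0 payload=0x1C=28: acc |= 28<<14 -> acc=460462 shift=21 [end]
Varint 1: bytes[0:3] = AE 8D 1C -> value 460462 (3 byte(s))
  byte[3]=0x90 cont=1 payload=0x10=16: acc |= 16<<0 -> acc=16 shift=7
  byte[4]=0x7E cont=0 payload=0x7E=126: acc |= 126<<7 -> acc=16144 shift=14 [end]
Varint 2: bytes[3:5] = 90 7E -> value 16144 (2 byte(s))
  byte[5]=0xD5 cont=1 payload=0x55=85: acc |= 85<<0 -> acc=85 shift=7
  byte[6]=0xF4 cont=1 payload=0x74=116: acc |= 116<<7 -> acc=14933 shift=14
  byte[7]=0x0C cont=0 payload=0x0C=12: acc |= 12<<14 -> acc=211541 shift=21 [end]
Varint 3: bytes[5:8] = D5 F4 0C -> value 211541 (3 byte(s))
  byte[8]=0xF0 cont=1 payload=0x70=112: acc |= 112<<0 -> acc=112 shift=7
  byte[9]=0xD7 cont=1 payload=0x57=87: acc |= 87<<7 -> acc=11248 shift=14
  byte[10]=0x06 cont=0 payload=0x06=6: acc |= 6<<14 -> acc=109552 shift=21 [end]
Varint 4: bytes[8:11] = F0 D7 06 -> value 109552 (3 byte(s))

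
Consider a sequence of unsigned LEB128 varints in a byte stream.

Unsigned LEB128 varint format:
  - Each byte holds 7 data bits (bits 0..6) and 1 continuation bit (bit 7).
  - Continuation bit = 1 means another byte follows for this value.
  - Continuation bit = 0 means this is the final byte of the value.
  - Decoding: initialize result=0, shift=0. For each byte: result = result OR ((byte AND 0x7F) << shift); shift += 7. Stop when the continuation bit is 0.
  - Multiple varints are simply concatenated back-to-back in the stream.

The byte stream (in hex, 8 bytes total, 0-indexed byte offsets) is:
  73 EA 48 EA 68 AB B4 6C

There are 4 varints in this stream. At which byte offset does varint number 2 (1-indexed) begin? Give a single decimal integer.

  byte[0]=0x73 cont=0 payload=0x73=115: acc |= 115<<0 -> acc=115 shift=7 [end]
Varint 1: bytes[0:1] = 73 -> value 115 (1 byte(s))
  byte[1]=0xEA cont=1 payload=0x6A=106: acc |= 106<<0 -> acc=106 shift=7
  byte[2]=0x48 cont=0 payload=0x48=72: acc |= 72<<7 -> acc=9322 shift=14 [end]
Varint 2: bytes[1:3] = EA 48 -> value 9322 (2 byte(s))
  byte[3]=0xEA cont=1 payload=0x6A=106: acc |= 106<<0 -> acc=106 shift=7
  byte[4]=0x68 cont=0 payload=0x68=104: acc |= 104<<7 -> acc=13418 shift=14 [end]
Varint 3: bytes[3:5] = EA 68 -> value 13418 (2 byte(s))
  byte[5]=0xAB cont=1 payload=0x2B=43: acc |= 43<<0 -> acc=43 shift=7
  byte[6]=0xB4 cont=1 payload=0x34=52: acc |= 52<<7 -> acc=6699 shift=14
  byte[7]=0x6C cont=0 payload=0x6C=108: acc |= 108<<14 -> acc=1776171 shift=21 [end]
Varint 4: bytes[5:8] = AB B4 6C -> value 1776171 (3 byte(s))

Answer: 1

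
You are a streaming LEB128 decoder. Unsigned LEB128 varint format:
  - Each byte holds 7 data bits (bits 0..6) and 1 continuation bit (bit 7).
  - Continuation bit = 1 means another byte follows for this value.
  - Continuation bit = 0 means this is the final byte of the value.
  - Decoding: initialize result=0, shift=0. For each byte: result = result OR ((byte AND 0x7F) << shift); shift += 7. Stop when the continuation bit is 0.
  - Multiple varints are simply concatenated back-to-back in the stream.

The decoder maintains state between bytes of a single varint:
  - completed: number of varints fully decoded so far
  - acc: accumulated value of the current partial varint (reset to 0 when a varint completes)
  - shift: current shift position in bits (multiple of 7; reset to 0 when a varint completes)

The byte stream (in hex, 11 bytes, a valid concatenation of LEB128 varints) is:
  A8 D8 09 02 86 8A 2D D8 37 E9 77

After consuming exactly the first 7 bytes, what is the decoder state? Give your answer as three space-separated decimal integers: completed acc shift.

byte[0]=0xA8 cont=1 payload=0x28: acc |= 40<<0 -> completed=0 acc=40 shift=7
byte[1]=0xD8 cont=1 payload=0x58: acc |= 88<<7 -> completed=0 acc=11304 shift=14
byte[2]=0x09 cont=0 payload=0x09: varint #1 complete (value=158760); reset -> completed=1 acc=0 shift=0
byte[3]=0x02 cont=0 payload=0x02: varint #2 complete (value=2); reset -> completed=2 acc=0 shift=0
byte[4]=0x86 cont=1 payload=0x06: acc |= 6<<0 -> completed=2 acc=6 shift=7
byte[5]=0x8A cont=1 payload=0x0A: acc |= 10<<7 -> completed=2 acc=1286 shift=14
byte[6]=0x2D cont=0 payload=0x2D: varint #3 complete (value=738566); reset -> completed=3 acc=0 shift=0

Answer: 3 0 0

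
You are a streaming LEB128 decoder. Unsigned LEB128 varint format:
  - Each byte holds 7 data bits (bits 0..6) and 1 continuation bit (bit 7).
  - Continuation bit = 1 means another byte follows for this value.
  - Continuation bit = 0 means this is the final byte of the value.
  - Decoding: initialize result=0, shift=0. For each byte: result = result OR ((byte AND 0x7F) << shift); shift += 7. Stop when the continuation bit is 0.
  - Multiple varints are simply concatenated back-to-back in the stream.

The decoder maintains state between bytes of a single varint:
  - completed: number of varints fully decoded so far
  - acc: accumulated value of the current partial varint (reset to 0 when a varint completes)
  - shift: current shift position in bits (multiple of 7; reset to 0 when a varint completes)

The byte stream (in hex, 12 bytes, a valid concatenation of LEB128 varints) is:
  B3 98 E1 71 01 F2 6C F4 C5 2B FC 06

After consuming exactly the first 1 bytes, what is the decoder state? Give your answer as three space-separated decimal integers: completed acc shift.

Answer: 0 51 7

Derivation:
byte[0]=0xB3 cont=1 payload=0x33: acc |= 51<<0 -> completed=0 acc=51 shift=7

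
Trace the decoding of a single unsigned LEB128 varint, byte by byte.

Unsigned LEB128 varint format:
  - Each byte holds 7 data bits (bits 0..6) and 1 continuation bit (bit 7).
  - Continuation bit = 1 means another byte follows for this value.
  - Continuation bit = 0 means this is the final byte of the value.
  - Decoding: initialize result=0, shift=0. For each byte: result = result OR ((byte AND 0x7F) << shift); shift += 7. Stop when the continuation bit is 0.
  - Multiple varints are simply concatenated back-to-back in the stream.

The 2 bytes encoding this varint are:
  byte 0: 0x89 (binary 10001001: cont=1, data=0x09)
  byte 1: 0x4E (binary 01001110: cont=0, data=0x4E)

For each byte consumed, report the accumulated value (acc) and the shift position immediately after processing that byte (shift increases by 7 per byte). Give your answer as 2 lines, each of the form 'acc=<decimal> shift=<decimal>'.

byte 0=0x89: payload=0x09=9, contrib = 9<<0 = 9; acc -> 9, shift -> 7
byte 1=0x4E: payload=0x4E=78, contrib = 78<<7 = 9984; acc -> 9993, shift -> 14

Answer: acc=9 shift=7
acc=9993 shift=14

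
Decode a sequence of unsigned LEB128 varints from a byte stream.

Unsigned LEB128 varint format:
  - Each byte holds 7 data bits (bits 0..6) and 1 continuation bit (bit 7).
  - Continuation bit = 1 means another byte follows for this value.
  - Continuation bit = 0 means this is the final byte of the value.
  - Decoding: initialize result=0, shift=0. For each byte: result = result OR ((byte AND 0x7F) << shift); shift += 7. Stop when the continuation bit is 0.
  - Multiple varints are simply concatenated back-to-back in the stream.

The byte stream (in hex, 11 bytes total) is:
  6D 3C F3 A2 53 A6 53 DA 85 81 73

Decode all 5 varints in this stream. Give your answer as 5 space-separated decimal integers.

  byte[0]=0x6D cont=0 payload=0x6D=109: acc |= 109<<0 -> acc=109 shift=7 [end]
Varint 1: bytes[0:1] = 6D -> value 109 (1 byte(s))
  byte[1]=0x3C cont=0 payload=0x3C=60: acc |= 60<<0 -> acc=60 shift=7 [end]
Varint 2: bytes[1:2] = 3C -> value 60 (1 byte(s))
  byte[2]=0xF3 cont=1 payload=0x73=115: acc |= 115<<0 -> acc=115 shift=7
  byte[3]=0xA2 cont=1 payload=0x22=34: acc |= 34<<7 -> acc=4467 shift=14
  byte[4]=0x53 cont=0 payload=0x53=83: acc |= 83<<14 -> acc=1364339 shift=21 [end]
Varint 3: bytes[2:5] = F3 A2 53 -> value 1364339 (3 byte(s))
  byte[5]=0xA6 cont=1 payload=0x26=38: acc |= 38<<0 -> acc=38 shift=7
  byte[6]=0x53 cont=0 payload=0x53=83: acc |= 83<<7 -> acc=10662 shift=14 [end]
Varint 4: bytes[5:7] = A6 53 -> value 10662 (2 byte(s))
  byte[7]=0xDA cont=1 payload=0x5A=90: acc |= 90<<0 -> acc=90 shift=7
  byte[8]=0x85 cont=1 payload=0x05=5: acc |= 5<<7 -> acc=730 shift=14
  byte[9]=0x81 cont=1 payload=0x01=1: acc |= 1<<14 -> acc=17114 shift=21
  byte[10]=0x73 cont=0 payload=0x73=115: acc |= 115<<21 -> acc=241189594 shift=28 [end]
Varint 5: bytes[7:11] = DA 85 81 73 -> value 241189594 (4 byte(s))

Answer: 109 60 1364339 10662 241189594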